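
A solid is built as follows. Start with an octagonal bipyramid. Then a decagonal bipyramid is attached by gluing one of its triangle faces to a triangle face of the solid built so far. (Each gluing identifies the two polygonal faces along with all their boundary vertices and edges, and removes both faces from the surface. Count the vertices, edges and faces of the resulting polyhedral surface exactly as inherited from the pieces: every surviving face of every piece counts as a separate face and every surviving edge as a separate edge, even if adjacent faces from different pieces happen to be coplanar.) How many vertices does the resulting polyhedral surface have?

19

An octagonal bipyramid: V=10, E=24, F=16.
Attach a decagonal bipyramid (V=12, E=30, F=20) along a 3-gon: merge 3 vertices and 3 edges, delete both glued faces → V=19, E=51, F=34.
Check: V − E + F = 19 − 51 + 34 = 2.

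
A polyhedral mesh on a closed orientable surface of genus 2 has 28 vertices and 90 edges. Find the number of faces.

For a closed orientable surface of genus 2, χ = 2 − 2·2 = -2.
F = -2 − V + E = -2 − 28 + 90 = 60.

60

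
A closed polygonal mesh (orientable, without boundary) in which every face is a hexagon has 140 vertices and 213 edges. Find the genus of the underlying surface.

2

Every face is a hexagon and each edge borders two faces, so 6F = 2·213, giving F = 71.
χ = V − E + F = 140 − 213 + 71 = -2.
For a closed orientable surface χ = 2 − 2g, so g = (2 − (-2))/2 = 2.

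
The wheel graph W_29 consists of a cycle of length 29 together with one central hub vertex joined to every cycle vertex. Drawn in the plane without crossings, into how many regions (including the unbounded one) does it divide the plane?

30

W_29 has V = 29 + 1 = 30 vertices and E = 2·29 = 58 edges.
By Euler's formula F = 2 − V + E = 2 − 30 + 58 = 30.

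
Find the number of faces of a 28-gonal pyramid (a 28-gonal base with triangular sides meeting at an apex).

29

A pyramid on an n-gon base has one n-gon and n triangles: V = 28 + 1 = 29, E = 2·28 = 56, F = 28 + 1 = 29.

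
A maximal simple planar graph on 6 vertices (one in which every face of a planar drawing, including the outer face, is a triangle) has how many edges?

12

In a plane triangulation 3F = 2E and V − E + F = 2, so E = 3V − 6 = 3·6 − 6 = 12.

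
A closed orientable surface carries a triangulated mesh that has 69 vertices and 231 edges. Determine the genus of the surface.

Every face is a triangle and each edge borders two faces, so 3F = 2·231, giving F = 154.
χ = V − E + F = 69 − 231 + 154 = -8.
For a closed orientable surface χ = 2 − 2g, so g = (2 − (-8))/2 = 5.

5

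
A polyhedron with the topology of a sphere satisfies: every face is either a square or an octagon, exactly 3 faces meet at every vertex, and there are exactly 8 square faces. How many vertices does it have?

Let x be the number of octagons; then F = 8 + x.
Edge–face incidences: 2E = 4·8 + 8·x = 32 + 8x.
Every vertex has degree 3, so 3V = 2E.
Euler: V − E + F = 2 ⇒ (2E)/3 − E + (8 + x) = 2.
Multiply by 6: 2·(2E) − 3·(2E) + 6·(8 + x) = 12, i.e. 48 + 6x − (32 + 8x) = 12.
Collecting terms: −2x + 16 = 12, so −2x = −4, so x = 2.
Then 2E = 32 + 8·2 = 48, so E = 24, V = 2E/3 = 16, F = 8 + 2 = 10.

16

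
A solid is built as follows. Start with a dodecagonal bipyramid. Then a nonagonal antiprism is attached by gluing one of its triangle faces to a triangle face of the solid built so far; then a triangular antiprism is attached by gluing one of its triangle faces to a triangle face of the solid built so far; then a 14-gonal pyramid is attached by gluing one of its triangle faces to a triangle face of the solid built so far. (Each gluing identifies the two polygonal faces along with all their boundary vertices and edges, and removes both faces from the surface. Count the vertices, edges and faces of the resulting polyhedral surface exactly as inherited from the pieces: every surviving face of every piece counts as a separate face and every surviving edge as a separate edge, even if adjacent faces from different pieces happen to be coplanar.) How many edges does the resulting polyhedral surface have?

103

A dodecagonal bipyramid: V=14, E=36, F=24.
Attach a nonagonal antiprism (V=18, E=36, F=20) along a 3-gon: merge 3 vertices and 3 edges, delete both glued faces → V=29, E=69, F=42.
Attach a triangular antiprism (V=6, E=12, F=8) along a 3-gon: merge 3 vertices and 3 edges, delete both glued faces → V=32, E=78, F=48.
Attach a 14-gonal pyramid (V=15, E=28, F=15) along a 3-gon: merge 3 vertices and 3 edges, delete both glued faces → V=44, E=103, F=61.
Check: V − E + F = 44 − 103 + 61 = 2.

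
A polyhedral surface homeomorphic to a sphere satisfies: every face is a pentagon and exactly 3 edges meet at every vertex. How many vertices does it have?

Each face has 5 edges and each edge borders two faces, so 2E = 5F.
Each vertex has degree 3, so 3V = 2E and hence V = 5F/3.
Euler: V − E + F = 2 ⇒ (5F/3) − (5F/2) + F = 2.
Multiply by 6: (10 − 15 + 6)F = 12, i.e. 1F = 12.
So F = 12, E = 5·12/2 = 30, V = 5·12/3 = 20.

20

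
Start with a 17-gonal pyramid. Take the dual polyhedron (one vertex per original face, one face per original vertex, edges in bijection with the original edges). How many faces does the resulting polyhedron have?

18

The base solid has V = 18, E = 34, F = 18.
The dual swaps V and F and preserves E: V′ = F = 18, E′ = E = 34, F′ = V = 18.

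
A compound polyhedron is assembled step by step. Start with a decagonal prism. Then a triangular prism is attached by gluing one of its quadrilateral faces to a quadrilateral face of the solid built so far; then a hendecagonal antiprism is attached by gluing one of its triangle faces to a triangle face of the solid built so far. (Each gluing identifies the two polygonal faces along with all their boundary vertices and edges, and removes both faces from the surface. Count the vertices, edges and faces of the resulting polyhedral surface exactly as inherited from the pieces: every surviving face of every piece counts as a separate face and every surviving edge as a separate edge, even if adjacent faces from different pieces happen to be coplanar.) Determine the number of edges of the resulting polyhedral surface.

A decagonal prism: V=20, E=30, F=12.
Attach a triangular prism (V=6, E=9, F=5) along a 4-gon: merge 4 vertices and 4 edges, delete both glued faces → V=22, E=35, F=15.
Attach a hendecagonal antiprism (V=22, E=44, F=24) along a 3-gon: merge 3 vertices and 3 edges, delete both glued faces → V=41, E=76, F=37.
Check: V − E + F = 41 − 76 + 37 = 2.

76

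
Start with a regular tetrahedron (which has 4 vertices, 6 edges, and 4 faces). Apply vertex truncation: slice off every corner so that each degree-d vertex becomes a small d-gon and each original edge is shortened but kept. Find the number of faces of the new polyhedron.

Truncation replaces each original edge-end by a new vertex, so V′ = 2E = 12.
Each original edge survives, and each old vertex of degree d contributes d new edges; summing degrees gives Σd = 2E, so E′ = E + 2E = 3E = 18.
Each original face survives and each original vertex becomes one new face: F′ = F + V = 8.

8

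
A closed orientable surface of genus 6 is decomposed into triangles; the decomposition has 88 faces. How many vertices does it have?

34

χ = 2 − 2·6 = -10, and every face is a triangle so 3F = 2E.
E = 3·88/2 = 132. Then V = -10 + E − F = -10 + 132 − 88 = 34.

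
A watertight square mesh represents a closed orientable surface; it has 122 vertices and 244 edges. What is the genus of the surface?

Every face is a square and each edge borders two faces, so 4F = 2·244, giving F = 122.
χ = V − E + F = 122 − 244 + 122 = 0.
For a closed orientable surface χ = 2 − 2g, so g = (2 − (0))/2 = 1.

1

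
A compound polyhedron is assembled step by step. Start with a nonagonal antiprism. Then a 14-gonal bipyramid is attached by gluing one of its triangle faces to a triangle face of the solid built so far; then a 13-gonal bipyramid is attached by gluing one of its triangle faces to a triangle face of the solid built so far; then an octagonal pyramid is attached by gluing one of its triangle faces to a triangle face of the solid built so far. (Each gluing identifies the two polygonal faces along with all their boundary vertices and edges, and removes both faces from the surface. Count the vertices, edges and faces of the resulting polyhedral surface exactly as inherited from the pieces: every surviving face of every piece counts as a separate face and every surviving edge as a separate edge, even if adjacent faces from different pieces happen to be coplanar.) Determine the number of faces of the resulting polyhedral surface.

77

A nonagonal antiprism: V=18, E=36, F=20.
Attach a 14-gonal bipyramid (V=16, E=42, F=28) along a 3-gon: merge 3 vertices and 3 edges, delete both glued faces → V=31, E=75, F=46.
Attach a 13-gonal bipyramid (V=15, E=39, F=26) along a 3-gon: merge 3 vertices and 3 edges, delete both glued faces → V=43, E=111, F=70.
Attach an octagonal pyramid (V=9, E=16, F=9) along a 3-gon: merge 3 vertices and 3 edges, delete both glued faces → V=49, E=124, F=77.
Check: V − E + F = 49 − 124 + 77 = 2.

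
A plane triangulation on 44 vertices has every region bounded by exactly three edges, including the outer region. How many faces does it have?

In a plane triangulation 3F = 2E and V − E + F = 2, so F = 2V − 4 = 2·44 − 4 = 84.

84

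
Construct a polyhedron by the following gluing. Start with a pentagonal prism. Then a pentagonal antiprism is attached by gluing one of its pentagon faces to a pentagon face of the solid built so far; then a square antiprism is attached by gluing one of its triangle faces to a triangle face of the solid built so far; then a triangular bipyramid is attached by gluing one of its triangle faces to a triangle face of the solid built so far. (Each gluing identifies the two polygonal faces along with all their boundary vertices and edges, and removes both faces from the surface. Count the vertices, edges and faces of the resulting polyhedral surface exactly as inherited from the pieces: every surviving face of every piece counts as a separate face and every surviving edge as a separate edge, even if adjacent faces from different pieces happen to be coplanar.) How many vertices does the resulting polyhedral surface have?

A pentagonal prism: V=10, E=15, F=7.
Attach a pentagonal antiprism (V=10, E=20, F=12) along a 5-gon: merge 5 vertices and 5 edges, delete both glued faces → V=15, E=30, F=17.
Attach a square antiprism (V=8, E=16, F=10) along a 3-gon: merge 3 vertices and 3 edges, delete both glued faces → V=20, E=43, F=25.
Attach a triangular bipyramid (V=5, E=9, F=6) along a 3-gon: merge 3 vertices and 3 edges, delete both glued faces → V=22, E=49, F=29.
Check: V − E + F = 22 − 49 + 29 = 2.

22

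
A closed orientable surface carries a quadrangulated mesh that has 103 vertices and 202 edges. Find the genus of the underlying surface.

0

Every face is a square and each edge borders two faces, so 4F = 2·202, giving F = 101.
χ = V − E + F = 103 − 202 + 101 = 2.
For a closed orientable surface χ = 2 − 2g, so g = (2 − (2))/2 = 0.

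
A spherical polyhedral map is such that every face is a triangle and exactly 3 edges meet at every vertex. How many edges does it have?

6

Each face has 3 edges and each edge borders two faces, so 2E = 3F.
Each vertex has degree 3, so 3V = 2E and hence V = 3F/3.
Euler: V − E + F = 2 ⇒ (3F/3) − (3F/2) + F = 2.
Multiply by 6: (6 − 9 + 6)F = 12, i.e. 3F = 12.
So F = 4, E = 3·4/2 = 6, V = 3·4/3 = 4.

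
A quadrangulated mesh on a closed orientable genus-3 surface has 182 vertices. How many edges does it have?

372

χ = 2 − 2·3 = -4, and every face is a square so 4F = 2E.
V − E + F = -4 with E = 4F/2 gives 182 − (4/2 − 1)·F = -4, so F = 186 and E = 372.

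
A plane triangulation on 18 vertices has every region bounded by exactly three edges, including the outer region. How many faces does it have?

32

In a plane triangulation 3F = 2E and V − E + F = 2, so F = 2V − 4 = 2·18 − 4 = 32.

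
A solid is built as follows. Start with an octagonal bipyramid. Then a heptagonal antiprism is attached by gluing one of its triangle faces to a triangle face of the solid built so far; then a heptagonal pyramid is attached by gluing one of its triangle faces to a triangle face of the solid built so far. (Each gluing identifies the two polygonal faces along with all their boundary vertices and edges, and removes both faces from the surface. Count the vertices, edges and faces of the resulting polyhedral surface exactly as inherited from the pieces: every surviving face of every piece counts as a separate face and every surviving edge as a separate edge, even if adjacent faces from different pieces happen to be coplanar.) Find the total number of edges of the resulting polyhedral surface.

60

An octagonal bipyramid: V=10, E=24, F=16.
Attach a heptagonal antiprism (V=14, E=28, F=16) along a 3-gon: merge 3 vertices and 3 edges, delete both glued faces → V=21, E=49, F=30.
Attach a heptagonal pyramid (V=8, E=14, F=8) along a 3-gon: merge 3 vertices and 3 edges, delete both glued faces → V=26, E=60, F=36.
Check: V − E + F = 26 − 60 + 36 = 2.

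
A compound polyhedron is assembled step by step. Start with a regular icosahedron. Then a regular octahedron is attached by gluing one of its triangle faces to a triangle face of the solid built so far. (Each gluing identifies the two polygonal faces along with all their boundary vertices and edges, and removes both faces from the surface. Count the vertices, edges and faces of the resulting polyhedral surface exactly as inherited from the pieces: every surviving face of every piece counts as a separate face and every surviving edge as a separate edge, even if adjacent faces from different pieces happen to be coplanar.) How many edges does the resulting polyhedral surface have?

39

A regular icosahedron: V=12, E=30, F=20.
Attach a regular octahedron (V=6, E=12, F=8) along a 3-gon: merge 3 vertices and 3 edges, delete both glued faces → V=15, E=39, F=26.
Check: V − E + F = 15 − 39 + 26 = 2.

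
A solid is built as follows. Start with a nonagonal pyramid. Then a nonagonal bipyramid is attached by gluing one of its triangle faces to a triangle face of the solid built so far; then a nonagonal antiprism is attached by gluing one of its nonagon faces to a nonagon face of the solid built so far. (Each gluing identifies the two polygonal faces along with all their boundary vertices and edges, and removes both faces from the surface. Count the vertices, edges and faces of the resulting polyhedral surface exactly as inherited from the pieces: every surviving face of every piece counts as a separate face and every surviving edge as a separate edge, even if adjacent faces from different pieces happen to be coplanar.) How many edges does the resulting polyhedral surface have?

69

A nonagonal pyramid: V=10, E=18, F=10.
Attach a nonagonal bipyramid (V=11, E=27, F=18) along a 3-gon: merge 3 vertices and 3 edges, delete both glued faces → V=18, E=42, F=26.
Attach a nonagonal antiprism (V=18, E=36, F=20) along a 9-gon: merge 9 vertices and 9 edges, delete both glued faces → V=27, E=69, F=44.
Check: V − E + F = 27 − 69 + 44 = 2.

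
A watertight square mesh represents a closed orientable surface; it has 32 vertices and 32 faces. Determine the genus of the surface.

Every face is a square, so 2E = 4·32 = 128, giving E = 64.
χ = V − E + F = 32 − 64 + 32 = 0.
For a closed orientable surface χ = 2 − 2g, so g = (2 − (0))/2 = 1.

1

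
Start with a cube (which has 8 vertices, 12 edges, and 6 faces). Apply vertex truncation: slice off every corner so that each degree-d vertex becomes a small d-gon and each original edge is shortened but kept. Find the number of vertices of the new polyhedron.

Truncation replaces each original edge-end by a new vertex, so V′ = 2E = 24.
Each original edge survives, and each old vertex of degree d contributes d new edges; summing degrees gives Σd = 2E, so E′ = E + 2E = 3E = 36.
Each original face survives and each original vertex becomes one new face: F′ = F + V = 14.

24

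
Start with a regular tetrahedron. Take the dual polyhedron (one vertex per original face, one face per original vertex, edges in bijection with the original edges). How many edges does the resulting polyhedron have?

The base solid has V = 4, E = 6, F = 4.
The dual swaps V and F and preserves E: V′ = F = 4, E′ = E = 6, F′ = V = 4.

6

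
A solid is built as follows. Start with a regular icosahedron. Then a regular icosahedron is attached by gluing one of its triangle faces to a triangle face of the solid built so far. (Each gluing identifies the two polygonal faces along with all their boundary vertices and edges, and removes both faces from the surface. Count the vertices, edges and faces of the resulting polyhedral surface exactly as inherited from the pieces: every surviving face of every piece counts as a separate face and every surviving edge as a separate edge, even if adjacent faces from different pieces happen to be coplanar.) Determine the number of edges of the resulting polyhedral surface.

A regular icosahedron: V=12, E=30, F=20.
Attach a regular icosahedron (V=12, E=30, F=20) along a 3-gon: merge 3 vertices and 3 edges, delete both glued faces → V=21, E=57, F=38.
Check: V − E + F = 21 − 57 + 38 = 2.

57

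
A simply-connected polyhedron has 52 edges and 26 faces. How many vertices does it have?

28

Here V − E + F = 2.
V = 2 + E − F = 2 + 52 − 26 = 28.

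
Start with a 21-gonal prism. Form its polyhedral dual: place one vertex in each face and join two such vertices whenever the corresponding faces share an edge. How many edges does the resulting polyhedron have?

The base solid has V = 42, E = 63, F = 23.
The dual swaps V and F and preserves E: V′ = F = 23, E′ = E = 63, F′ = V = 42.

63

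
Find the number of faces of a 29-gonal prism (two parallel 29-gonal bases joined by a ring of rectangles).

A prism on an n-gon has two n-gon bases and n rectangular sides: V = 2·29 = 58, E = 3·29 = 87, F = 29 + 2 = 31.

31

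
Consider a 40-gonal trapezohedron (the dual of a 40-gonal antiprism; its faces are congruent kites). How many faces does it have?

The n-trapezohedron (dual of the n-antiprism) has V = 2·40 + 2 = 82, E = 4·40 = 160, F = 2·40 = 80.

80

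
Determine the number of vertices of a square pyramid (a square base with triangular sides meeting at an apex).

A pyramid on an n-gon base has one n-gon and n triangles: V = 4 + 1 = 5, E = 2·4 = 8, F = 4 + 1 = 5.
Check: V − E + F = 5 − 8 + 5 = 2.

5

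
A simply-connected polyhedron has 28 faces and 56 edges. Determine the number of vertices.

30

Here V − E + F = 2.
V = 2 + E − F = 2 + 56 − 28 = 30.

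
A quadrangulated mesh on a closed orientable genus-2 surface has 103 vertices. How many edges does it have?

χ = 2 − 2·2 = -2, and every face is a square so 4F = 2E.
V − E + F = -2 with E = 4F/2 gives 103 − (4/2 − 1)·F = -2, so F = 105 and E = 210.

210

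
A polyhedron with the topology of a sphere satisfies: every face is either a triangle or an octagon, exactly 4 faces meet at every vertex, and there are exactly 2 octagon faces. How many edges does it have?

Let x be the number of triangles; then F = 2 + x.
Edge–face incidences: 2E = 8·2 + 3·x = 16 + 3x.
Every vertex has degree 4, so 4V = 2E.
Euler: V − E + F = 2 ⇒ (2E)/4 − E + (2 + x) = 2.
Multiply by 8: 2·(2E) − 4·(2E) + 8·(2 + x) = 16, i.e. 16 + 8x − 2·(16 + 3x) = 16.
Collecting terms: 2x − 16 = 16, so 2x = 32, so x = 16.
Then 2E = 16 + 3·16 = 64, so E = 32, V = 2E/4 = 16, F = 2 + 16 = 18.

32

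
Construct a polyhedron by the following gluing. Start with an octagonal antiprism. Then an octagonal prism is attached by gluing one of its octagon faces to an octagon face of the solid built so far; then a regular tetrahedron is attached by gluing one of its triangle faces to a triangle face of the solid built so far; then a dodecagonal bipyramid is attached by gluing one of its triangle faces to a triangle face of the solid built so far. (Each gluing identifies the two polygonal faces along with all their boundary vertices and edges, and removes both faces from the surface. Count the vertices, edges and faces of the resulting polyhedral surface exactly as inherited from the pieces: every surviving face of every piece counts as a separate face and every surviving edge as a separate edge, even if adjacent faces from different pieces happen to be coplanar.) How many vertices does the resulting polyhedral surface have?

36

An octagonal antiprism: V=16, E=32, F=18.
Attach an octagonal prism (V=16, E=24, F=10) along an 8-gon: merge 8 vertices and 8 edges, delete both glued faces → V=24, E=48, F=26.
Attach a regular tetrahedron (V=4, E=6, F=4) along a 3-gon: merge 3 vertices and 3 edges, delete both glued faces → V=25, E=51, F=28.
Attach a dodecagonal bipyramid (V=14, E=36, F=24) along a 3-gon: merge 3 vertices and 3 edges, delete both glued faces → V=36, E=84, F=50.
Check: V − E + F = 36 − 84 + 50 = 2.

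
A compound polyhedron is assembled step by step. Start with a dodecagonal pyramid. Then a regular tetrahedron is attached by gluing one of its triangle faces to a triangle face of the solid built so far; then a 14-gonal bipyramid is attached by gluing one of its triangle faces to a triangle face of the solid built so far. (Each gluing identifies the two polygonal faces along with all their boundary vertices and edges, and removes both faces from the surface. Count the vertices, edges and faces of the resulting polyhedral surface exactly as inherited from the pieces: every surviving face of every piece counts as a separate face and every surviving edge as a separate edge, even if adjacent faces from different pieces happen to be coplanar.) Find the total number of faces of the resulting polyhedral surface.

41

A dodecagonal pyramid: V=13, E=24, F=13.
Attach a regular tetrahedron (V=4, E=6, F=4) along a 3-gon: merge 3 vertices and 3 edges, delete both glued faces → V=14, E=27, F=15.
Attach a 14-gonal bipyramid (V=16, E=42, F=28) along a 3-gon: merge 3 vertices and 3 edges, delete both glued faces → V=27, E=66, F=41.
Check: V − E + F = 27 − 66 + 41 = 2.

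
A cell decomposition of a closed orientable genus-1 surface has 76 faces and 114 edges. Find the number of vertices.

For a closed orientable surface of genus 1, χ = 2 − 2·1 = 0.
V = 0 + E − F = 0 + 114 − 76 = 38.

38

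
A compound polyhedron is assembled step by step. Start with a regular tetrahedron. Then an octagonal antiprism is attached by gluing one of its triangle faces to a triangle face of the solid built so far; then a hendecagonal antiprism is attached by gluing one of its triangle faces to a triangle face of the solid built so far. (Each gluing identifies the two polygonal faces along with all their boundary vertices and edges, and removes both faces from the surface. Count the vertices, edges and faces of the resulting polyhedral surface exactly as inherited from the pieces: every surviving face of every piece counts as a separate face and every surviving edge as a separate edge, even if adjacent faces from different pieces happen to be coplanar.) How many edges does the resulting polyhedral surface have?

76

A regular tetrahedron: V=4, E=6, F=4.
Attach an octagonal antiprism (V=16, E=32, F=18) along a 3-gon: merge 3 vertices and 3 edges, delete both glued faces → V=17, E=35, F=20.
Attach a hendecagonal antiprism (V=22, E=44, F=24) along a 3-gon: merge 3 vertices and 3 edges, delete both glued faces → V=36, E=76, F=42.
Check: V − E + F = 36 − 76 + 42 = 2.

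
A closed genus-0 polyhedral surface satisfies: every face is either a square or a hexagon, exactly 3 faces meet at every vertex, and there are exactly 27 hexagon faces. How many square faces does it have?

6

Let x be the number of squares; then F = 27 + x.
Edge–face incidences: 2E = 6·27 + 4·x = 162 + 4x.
Every vertex has degree 3, so 3V = 2E.
Euler: V − E + F = 2 ⇒ (2E)/3 − E + (27 + x) = 2.
Multiply by 6: 2·(2E) − 3·(2E) + 6·(27 + x) = 12, i.e. 162 + 6x − (162 + 4x) = 12.
Collecting terms: 2x = 12, so x = 6.
Then 2E = 162 + 4·6 = 186, so E = 93, V = 2E/3 = 62, F = 27 + 6 = 33.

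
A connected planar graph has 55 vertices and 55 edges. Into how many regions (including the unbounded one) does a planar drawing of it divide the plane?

2

Euler's formula for a connected plane graph: V − E + F = 2, so F = 2 − 55 + 55 = 2.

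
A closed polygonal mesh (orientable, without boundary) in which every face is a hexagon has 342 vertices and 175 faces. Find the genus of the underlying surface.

Every face is a hexagon, so 2E = 6·175 = 1050, giving E = 525.
χ = V − E + F = 342 − 525 + 175 = -8.
For a closed orientable surface χ = 2 − 2g, so g = (2 − (-8))/2 = 5.

5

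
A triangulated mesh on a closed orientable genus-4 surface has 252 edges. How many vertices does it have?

χ = 2 − 2·4 = -6, and every face is a triangle so 3F = 2E.
F = 2E/3 = 168. Then V = -6 + E − F = -6 + 252 − 168 = 78.

78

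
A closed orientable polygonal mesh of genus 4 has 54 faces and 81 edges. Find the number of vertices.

For a closed orientable surface of genus 4, χ = 2 − 2·4 = -6.
V = -6 + E − F = -6 + 81 − 54 = 21.

21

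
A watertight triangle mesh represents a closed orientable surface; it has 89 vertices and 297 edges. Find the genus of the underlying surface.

Every face is a triangle and each edge borders two faces, so 3F = 2·297, giving F = 198.
χ = V − E + F = 89 − 297 + 198 = -10.
For a closed orientable surface χ = 2 − 2g, so g = (2 − (-10))/2 = 6.

6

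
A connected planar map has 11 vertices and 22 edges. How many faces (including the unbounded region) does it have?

13

Euler's formula for a connected plane graph: V − E + F = 2, so F = 2 − 11 + 22 = 13.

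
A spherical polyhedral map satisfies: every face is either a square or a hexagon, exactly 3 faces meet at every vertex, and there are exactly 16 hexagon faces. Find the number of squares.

Let x be the number of squares; then F = 16 + x.
Edge–face incidences: 2E = 6·16 + 4·x = 96 + 4x.
Every vertex has degree 3, so 3V = 2E.
Euler: V − E + F = 2 ⇒ (2E)/3 − E + (16 + x) = 2.
Multiply by 6: 2·(2E) − 3·(2E) + 6·(16 + x) = 12, i.e. 96 + 6x − (96 + 4x) = 12.
Collecting terms: 2x = 12, so x = 6.
Then 2E = 96 + 4·6 = 120, so E = 60, V = 2E/3 = 40, F = 16 + 6 = 22.

6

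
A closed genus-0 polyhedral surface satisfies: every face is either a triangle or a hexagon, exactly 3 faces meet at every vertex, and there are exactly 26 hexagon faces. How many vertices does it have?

56

Let x be the number of triangles; then F = 26 + x.
Edge–face incidences: 2E = 6·26 + 3·x = 156 + 3x.
Every vertex has degree 3, so 3V = 2E.
Euler: V − E + F = 2 ⇒ (2E)/3 − E + (26 + x) = 2.
Multiply by 6: 2·(2E) − 3·(2E) + 6·(26 + x) = 12, i.e. 156 + 6x − (156 + 3x) = 12.
Collecting terms: 3x = 12, so x = 4.
Then 2E = 156 + 3·4 = 168, so E = 84, V = 2E/3 = 56, F = 26 + 4 = 30.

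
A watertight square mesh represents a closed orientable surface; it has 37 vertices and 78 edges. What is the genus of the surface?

Every face is a square and each edge borders two faces, so 4F = 2·78, giving F = 39.
χ = V − E + F = 37 − 78 + 39 = -2.
For a closed orientable surface χ = 2 − 2g, so g = (2 − (-2))/2 = 2.

2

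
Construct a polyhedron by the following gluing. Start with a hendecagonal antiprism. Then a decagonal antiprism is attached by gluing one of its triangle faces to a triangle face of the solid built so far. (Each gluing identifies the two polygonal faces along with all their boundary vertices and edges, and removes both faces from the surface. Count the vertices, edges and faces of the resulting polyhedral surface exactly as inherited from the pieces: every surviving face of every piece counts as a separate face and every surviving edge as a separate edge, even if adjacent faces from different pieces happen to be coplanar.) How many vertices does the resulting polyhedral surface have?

39

A hendecagonal antiprism: V=22, E=44, F=24.
Attach a decagonal antiprism (V=20, E=40, F=22) along a 3-gon: merge 3 vertices and 3 edges, delete both glued faces → V=39, E=81, F=44.
Check: V − E + F = 39 − 81 + 44 = 2.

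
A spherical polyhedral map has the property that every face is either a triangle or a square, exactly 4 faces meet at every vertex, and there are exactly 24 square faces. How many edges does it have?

Let x be the number of triangles; then F = 24 + x.
Edge–face incidences: 2E = 4·24 + 3·x = 96 + 3x.
Every vertex has degree 4, so 4V = 2E.
Euler: V − E + F = 2 ⇒ (2E)/4 − E + (24 + x) = 2.
Multiply by 8: 2·(2E) − 4·(2E) + 8·(24 + x) = 16, i.e. 192 + 8x − 2·(96 + 3x) = 16.
Collecting terms: 2x = 16, so x = 8.
Then 2E = 96 + 3·8 = 120, so E = 60, V = 2E/4 = 30, F = 24 + 8 = 32.

60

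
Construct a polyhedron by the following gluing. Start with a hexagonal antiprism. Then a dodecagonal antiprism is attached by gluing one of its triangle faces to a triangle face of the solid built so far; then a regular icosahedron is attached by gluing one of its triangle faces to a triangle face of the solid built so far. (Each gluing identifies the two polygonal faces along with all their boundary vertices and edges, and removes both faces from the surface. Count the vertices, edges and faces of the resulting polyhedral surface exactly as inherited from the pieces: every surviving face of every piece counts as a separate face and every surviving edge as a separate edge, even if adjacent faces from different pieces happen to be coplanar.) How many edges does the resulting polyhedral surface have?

A hexagonal antiprism: V=12, E=24, F=14.
Attach a dodecagonal antiprism (V=24, E=48, F=26) along a 3-gon: merge 3 vertices and 3 edges, delete both glued faces → V=33, E=69, F=38.
Attach a regular icosahedron (V=12, E=30, F=20) along a 3-gon: merge 3 vertices and 3 edges, delete both glued faces → V=42, E=96, F=56.
Check: V − E + F = 42 − 96 + 56 = 2.

96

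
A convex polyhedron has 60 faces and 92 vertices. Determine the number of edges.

Here V − E + F = 2.
E = V + F − (2) = 92 + 60 − (2) = 150.

150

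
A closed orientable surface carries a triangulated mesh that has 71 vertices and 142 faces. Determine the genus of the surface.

Every face is a triangle, so 2E = 3·142 = 426, giving E = 213.
χ = V − E + F = 71 − 213 + 142 = 0.
For a closed orientable surface χ = 2 − 2g, so g = (2 − (0))/2 = 1.

1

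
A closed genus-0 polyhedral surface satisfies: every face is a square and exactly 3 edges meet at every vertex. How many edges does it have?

12

Each face has 4 edges and each edge borders two faces, so 2E = 4F.
Each vertex has degree 3, so 3V = 2E and hence V = 4F/3.
Euler: V − E + F = 2 ⇒ (4F/3) − (4F/2) + F = 2.
Multiply by 6: (8 − 12 + 6)F = 12, i.e. 2F = 12.
So F = 6, E = 4·6/2 = 12, V = 4·6/3 = 8.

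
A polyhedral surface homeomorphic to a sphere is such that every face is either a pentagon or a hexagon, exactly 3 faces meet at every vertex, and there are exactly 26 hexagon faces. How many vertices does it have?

Let x be the number of pentagons; then F = 26 + x.
Edge–face incidences: 2E = 6·26 + 5·x = 156 + 5x.
Every vertex has degree 3, so 3V = 2E.
Euler: V − E + F = 2 ⇒ (2E)/3 − E + (26 + x) = 2.
Multiply by 6: 2·(2E) − 3·(2E) + 6·(26 + x) = 12, i.e. 156 + 6x − (156 + 5x) = 12.
Collecting terms: x = 12.
Then 2E = 156 + 5·12 = 216, so E = 108, V = 2E/3 = 72, F = 26 + 12 = 38.

72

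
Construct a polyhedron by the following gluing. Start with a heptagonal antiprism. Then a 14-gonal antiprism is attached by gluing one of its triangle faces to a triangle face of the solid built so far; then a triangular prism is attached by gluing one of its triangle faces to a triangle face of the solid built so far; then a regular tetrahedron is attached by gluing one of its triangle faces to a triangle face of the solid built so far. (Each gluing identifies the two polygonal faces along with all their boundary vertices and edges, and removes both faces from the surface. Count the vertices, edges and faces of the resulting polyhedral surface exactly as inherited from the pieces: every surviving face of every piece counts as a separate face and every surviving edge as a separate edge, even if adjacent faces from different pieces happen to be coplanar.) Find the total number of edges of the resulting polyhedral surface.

A heptagonal antiprism: V=14, E=28, F=16.
Attach a 14-gonal antiprism (V=28, E=56, F=30) along a 3-gon: merge 3 vertices and 3 edges, delete both glued faces → V=39, E=81, F=44.
Attach a triangular prism (V=6, E=9, F=5) along a 3-gon: merge 3 vertices and 3 edges, delete both glued faces → V=42, E=87, F=47.
Attach a regular tetrahedron (V=4, E=6, F=4) along a 3-gon: merge 3 vertices and 3 edges, delete both glued faces → V=43, E=90, F=49.
Check: V − E + F = 43 − 90 + 49 = 2.

90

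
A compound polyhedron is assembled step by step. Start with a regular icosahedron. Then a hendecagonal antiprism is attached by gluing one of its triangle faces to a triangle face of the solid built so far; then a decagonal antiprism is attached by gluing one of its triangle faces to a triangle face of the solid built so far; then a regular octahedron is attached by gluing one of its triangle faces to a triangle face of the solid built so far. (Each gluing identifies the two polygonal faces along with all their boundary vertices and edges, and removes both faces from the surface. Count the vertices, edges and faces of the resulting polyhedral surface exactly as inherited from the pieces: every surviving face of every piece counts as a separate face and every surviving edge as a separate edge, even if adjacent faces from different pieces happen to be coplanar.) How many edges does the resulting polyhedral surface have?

117

A regular icosahedron: V=12, E=30, F=20.
Attach a hendecagonal antiprism (V=22, E=44, F=24) along a 3-gon: merge 3 vertices and 3 edges, delete both glued faces → V=31, E=71, F=42.
Attach a decagonal antiprism (V=20, E=40, F=22) along a 3-gon: merge 3 vertices and 3 edges, delete both glued faces → V=48, E=108, F=62.
Attach a regular octahedron (V=6, E=12, F=8) along a 3-gon: merge 3 vertices and 3 edges, delete both glued faces → V=51, E=117, F=68.
Check: V − E + F = 51 − 117 + 68 = 2.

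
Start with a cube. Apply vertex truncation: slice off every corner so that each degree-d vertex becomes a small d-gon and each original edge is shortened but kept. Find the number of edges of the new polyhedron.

The base solid has V = 8, E = 12, F = 6.
Truncation replaces each original edge-end by a new vertex, so V′ = 2E = 24.
Each original edge survives, and each old vertex of degree d contributes d new edges; summing degrees gives Σd = 2E, so E′ = E + 2E = 3E = 36.
Each original face survives and each original vertex becomes one new face: F′ = F + V = 14.

36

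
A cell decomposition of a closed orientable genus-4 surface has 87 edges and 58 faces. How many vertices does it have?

23

For a closed orientable surface of genus 4, χ = 2 − 2·4 = -6.
V = -6 + E − F = -6 + 87 − 58 = 23.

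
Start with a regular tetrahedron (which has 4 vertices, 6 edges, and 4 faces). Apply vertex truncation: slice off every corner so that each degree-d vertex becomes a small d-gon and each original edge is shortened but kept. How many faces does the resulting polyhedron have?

8

Truncation replaces each original edge-end by a new vertex, so V′ = 2E = 12.
Each original edge survives, and each old vertex of degree d contributes d new edges; summing degrees gives Σd = 2E, so E′ = E + 2E = 3E = 18.
Each original face survives and each original vertex becomes one new face: F′ = F + V = 8.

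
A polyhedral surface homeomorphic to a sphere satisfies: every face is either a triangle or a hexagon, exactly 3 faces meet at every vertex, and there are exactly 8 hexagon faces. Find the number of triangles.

Let x be the number of triangles; then F = 8 + x.
Edge–face incidences: 2E = 6·8 + 3·x = 48 + 3x.
Every vertex has degree 3, so 3V = 2E.
Euler: V − E + F = 2 ⇒ (2E)/3 − E + (8 + x) = 2.
Multiply by 6: 2·(2E) − 3·(2E) + 6·(8 + x) = 12, i.e. 48 + 6x − (48 + 3x) = 12.
Collecting terms: 3x = 12, so x = 4.
Then 2E = 48 + 3·4 = 60, so E = 30, V = 2E/3 = 20, F = 8 + 4 = 12.

4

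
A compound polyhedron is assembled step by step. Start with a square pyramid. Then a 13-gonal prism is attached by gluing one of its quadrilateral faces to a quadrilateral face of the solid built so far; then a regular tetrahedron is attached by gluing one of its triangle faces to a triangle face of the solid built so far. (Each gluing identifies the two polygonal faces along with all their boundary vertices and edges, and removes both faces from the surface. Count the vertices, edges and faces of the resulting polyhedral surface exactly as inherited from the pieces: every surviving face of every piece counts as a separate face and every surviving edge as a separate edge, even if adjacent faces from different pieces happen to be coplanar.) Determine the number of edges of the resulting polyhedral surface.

46

A square pyramid: V=5, E=8, F=5.
Attach a 13-gonal prism (V=26, E=39, F=15) along a 4-gon: merge 4 vertices and 4 edges, delete both glued faces → V=27, E=43, F=18.
Attach a regular tetrahedron (V=4, E=6, F=4) along a 3-gon: merge 3 vertices and 3 edges, delete both glued faces → V=28, E=46, F=20.
Check: V − E + F = 28 − 46 + 20 = 2.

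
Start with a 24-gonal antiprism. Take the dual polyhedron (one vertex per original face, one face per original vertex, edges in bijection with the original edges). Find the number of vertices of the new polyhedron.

50

The base solid has V = 48, E = 96, F = 50.
The dual swaps V and F and preserves E: V′ = F = 50, E′ = E = 96, F′ = V = 48.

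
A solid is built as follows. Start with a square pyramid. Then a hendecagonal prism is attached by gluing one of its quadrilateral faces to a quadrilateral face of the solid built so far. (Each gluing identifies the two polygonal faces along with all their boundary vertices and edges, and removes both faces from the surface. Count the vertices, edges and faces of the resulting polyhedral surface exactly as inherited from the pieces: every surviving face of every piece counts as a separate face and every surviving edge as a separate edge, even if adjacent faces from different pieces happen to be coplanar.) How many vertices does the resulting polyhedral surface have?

23

A square pyramid: V=5, E=8, F=5.
Attach a hendecagonal prism (V=22, E=33, F=13) along a 4-gon: merge 4 vertices and 4 edges, delete both glued faces → V=23, E=37, F=16.
Check: V − E + F = 23 − 37 + 16 = 2.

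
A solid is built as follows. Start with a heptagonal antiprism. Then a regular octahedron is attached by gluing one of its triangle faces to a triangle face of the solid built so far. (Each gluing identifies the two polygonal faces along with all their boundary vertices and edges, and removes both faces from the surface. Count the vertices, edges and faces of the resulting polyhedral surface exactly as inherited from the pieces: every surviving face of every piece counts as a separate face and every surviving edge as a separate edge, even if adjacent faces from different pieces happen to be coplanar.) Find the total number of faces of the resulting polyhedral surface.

A heptagonal antiprism: V=14, E=28, F=16.
Attach a regular octahedron (V=6, E=12, F=8) along a 3-gon: merge 3 vertices and 3 edges, delete both glued faces → V=17, E=37, F=22.
Check: V − E + F = 17 − 37 + 22 = 2.

22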